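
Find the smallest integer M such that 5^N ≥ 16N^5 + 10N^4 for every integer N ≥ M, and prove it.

M = 9

At N = 8: 390625 < 565248, so the inequality fails and M ≥ 9. We prove 5^N ≥ 16N^5 + 10N^4 for all N ≥ 9.
When N = 9: 5^N = 1953125 and 16N^5 + 10N^4 = 1010394, so 1953125 ≥ 1010394.
Inductive step: assume the claim holds for N = r, so 5^r ≥ 16r^5 + 10r^4.
Then 5^(r + 1) = 5·(5^r) ≥ 5·(16r^5 + 10r^4).
Also, for r ≥ 9 we have 5·(16r^5 + 10r^4) ≥ 16(r+1)^5 + 10(r+1)^4, since 5·(16r^5 + 10r^4) − (16(r+1)^5 + 10(r+1)^4) = 64r^5 - 40r^4 - 200r^3 - 220r^2 - 120r - 26, which is nonnegative for all r ≥ 9.
Combining, 5^(r + 1) ≥ 16(r+1)^5 + 10(r+1)^4.
Hence, by induction on N, the claim holds for every N ≥ 9.
Hence the smallest such M is 9.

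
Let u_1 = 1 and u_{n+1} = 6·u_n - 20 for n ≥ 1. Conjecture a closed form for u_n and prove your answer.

Computing the first terms: u_1 = 1, u_2 = -14, u_3 = -104. This suggests u_n = -3·6^(n - 1) + 4.
When n = 1: the formula gives 1 = 1 = u_1.
Inductive step: suppose the statement holds for some j ≥ 1, so u_j = -3·6^(j - 1) + 4.
Then u_{j+1} = 6·u_j - 20 = 6·(-3·6^(j - 1) + 4) - 20 = -3·6^j + 4 = -3·6^((j+1) - 1) + 4,
which is the claimed formula at n = j+1.
By induction, the statement is established for all n ≥ 1.

u_n = -3·6^(n - 1) + 4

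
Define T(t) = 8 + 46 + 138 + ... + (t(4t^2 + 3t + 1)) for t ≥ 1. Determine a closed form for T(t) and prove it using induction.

T(t) = t(t + 1)^3

We claim T(t) = t(t + 1)^3 for all t ≥ 1.
Base case (t = 1): T(1) = 8, and the closed form gives 8. They agree.
For the inductive step, assume it holds for an arbitrary m ≥ 1, so T(m) = m(m^3 + 3m^2 + 3m + 1).
Then T(m+1) = T(m) + ((m + 1)(3m + 4(m + 1)^2 + 4)) = (m(m^3 + 3m^2 + 3m + 1)) + ((m + 1)(3m + 4(m + 1)^2 + 4)).
Simplifying, T(m+1) = (m + 1)(m + 2)^3 = (m+1)((m+1) + 1)^3,
which is the closed form with t = m+1.
By induction, the statement is established for all t ≥ 1.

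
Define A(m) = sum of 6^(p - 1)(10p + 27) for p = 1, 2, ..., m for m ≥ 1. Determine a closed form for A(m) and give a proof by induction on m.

We claim A(m) = 6^m(2m + 5) - 5 for all m ≥ 1.
Base case (m = 1): A(1) = 37, and the closed form gives 37. They agree.
Inductive step: assume the claim holds for m = p, so A(p) = 6^p(2p + 5) - 5.
Then A(p+1) = A(p) + (6^p(10p + 37)) = (6^p(2p + 5) - 5) + (6^p(10p + 37)).
Simplifying, A(p+1) = 12·6^p·p + 42·6^p - 5 = 6^(p+1)(2(p+1) + 5) - 5,
which is the closed form with m = p+1.
By the principle of mathematical induction, the result holds for all m ≥ 1.

A(m) = 6^m(2m + 5) - 5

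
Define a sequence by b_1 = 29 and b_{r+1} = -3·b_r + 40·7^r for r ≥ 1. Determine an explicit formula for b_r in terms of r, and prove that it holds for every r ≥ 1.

b_r = (-3)^(r - 1) + 4·7^r

Computing the first terms: b_1 = 29, b_2 = 193, b_3 = 1381. This suggests b_r = (-3)^(r - 1) + 4·7^r.
Base case (r = 1): the formula gives 29 = 29 = b_1.
Inductive step: suppose the statement holds for some k ≥ 1, so b_k = (-3)^(k - 1) + 4·7^k.
Then b_{k+1} = -3·b_k + 40·7^k = -3·((-3)^(k - 1) + 4·7^k) + 40·7^k = (-3)^k + 4·7^(k + 1) = (-3)^((k+1) - 1) + 4·7^(k+1),
which is the claimed formula at r = k+1.
By the principle of mathematical induction, the result holds for all r ≥ 1.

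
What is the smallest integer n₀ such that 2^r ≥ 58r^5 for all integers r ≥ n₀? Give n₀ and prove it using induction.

n₀ = 31

At r = 30: 1073741824 < 1409400000, so the inequality fails and n₀ ≥ 31. We prove 2^r ≥ 58r^5 for all r ≥ 31.
Base case (r = 31): 2^r = 2147483648 and 58r^5 = 1660490758, so 2147483648 ≥ 1660490758.
Inductive step: assume the claim holds for r = i, so 2^i ≥ 58i^5.
Then 2^(i + 1) = 2·(2^i) ≥ 2·(58i^5).
Also, for i ≥ 31 we have 2·(58i^5) ≥ 58(i+1)^5, since 2 ≥ (1 + 1/i)^5 for all i ≥ 31.
Combining, 2^(i + 1) ≥ 58(i+1)^5.
This completes the induction.
Hence the smallest such n₀ is 31.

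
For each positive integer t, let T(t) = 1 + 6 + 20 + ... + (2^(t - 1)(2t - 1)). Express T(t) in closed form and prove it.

T(t) = 2^t(2t - 3) + 3

We claim T(t) = 2^t(2t - 3) + 3 for all t ≥ 1.
For the base case t = 1: T(1) = 1, and the closed form gives 1. They agree.
For the inductive step, assume it holds for an arbitrary r ≥ 1, so T(r) = 2^r(2r - 3) + 3.
Then T(r+1) = T(r) + (2^r(2r + 1)) = (2^r(2r - 3) + 3) + (2^r(2r + 1)).
Simplifying, T(r+1) = -2^(r + 1) + 2^(r + 2)r + 3 = 2^(r+1)(2(r+1) - 3) + 3,
which is the closed form with t = r+1.
By the principle of mathematical induction, the result holds for all t ≥ 1.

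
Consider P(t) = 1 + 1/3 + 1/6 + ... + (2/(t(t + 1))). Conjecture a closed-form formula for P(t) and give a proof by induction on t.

P(t) = 2t/(t + 1)

We claim P(t) = 2t/(t + 1) for all t ≥ 1.
For the base case t = 1: P(1) = 1, and the closed form gives 1. They agree.
Suppose the result is true for t = j, so P(j) = 2j/(j + 1).
Then P(j+1) = P(j) + (2/((j + 1)(j + 2))) = (2j/(j + 1)) + (2/((j + 1)(j + 2))).
Simplifying, P(j+1) = 2(j + 1)/(j + 2) = 2(j+1)/((j+1) + 1),
which is the closed form with t = j+1.
By the principle of mathematical induction, the result holds for all t ≥ 1.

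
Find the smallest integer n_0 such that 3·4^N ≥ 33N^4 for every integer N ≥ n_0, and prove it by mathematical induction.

At N = 7: 49152 < 79233, so the inequality fails and n_0 ≥ 8. We prove 3·4^N ≥ 33N^4 for all N ≥ 8.
When N = 8: 3·4^N = 196608 and 33N^4 = 135168, so 196608 ≥ 135168.
Inductive step: assume the claim holds for N = k, so 3·4^k ≥ 33k^4.
Then 3·4^(k + 1) = 4·(3·4^k) ≥ 4·(33k^4).
Also, for k ≥ 8 we have 4·(33k^4) ≥ 33(k+1)^4, since 4 ≥ (1 + 1/k)^4 for all k ≥ 8.
Combining, 3·4^(k + 1) ≥ 33(k+1)^4.
This completes the induction.
Hence the smallest such n_0 is 8.

n_0 = 8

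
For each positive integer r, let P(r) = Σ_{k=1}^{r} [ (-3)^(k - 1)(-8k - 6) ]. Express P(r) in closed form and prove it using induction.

We claim P(r) = 2(-3)^r(r + 1) - 2 for all r ≥ 1.
Base case (r = 1): P(1) = -14, and the closed form gives -14. They agree.
Inductive step: assume the claim holds for r = k, so P(k) = 2(-3)^k(k + 1) - 2.
Then P(k+1) = P(k) + ((-3)^k(-8k - 14)) = (2(-3)^k(k + 1) - 2) + ((-3)^k(-8k - 14)).
Simplifying, P(k+1) = -6(-3)^k·k - 12(-3)^k - 2 = 2(-3)^(k+1)((k+1) + 1) - 2,
which is the closed form with r = k+1.
This completes the induction.

P(r) = 2(-3)^r(r + 1) - 2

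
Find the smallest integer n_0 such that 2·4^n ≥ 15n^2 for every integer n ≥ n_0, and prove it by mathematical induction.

At n = 3: 128 < 135, so the inequality fails and n_0 ≥ 4. We prove 2·4^n ≥ 15n^2 for all n ≥ 4.
For the base case n = 4: 2·4^n = 512 and 15n^2 = 240, so 512 ≥ 240.
Suppose the result is true for n = r, so 2·4^r ≥ 15r^2.
Then 2·4^(r + 1) = 4·(2·4^r) ≥ 4·(15r^2).
Also, for r ≥ 4 we have 4·(15r^2) ≥ 15(r+1)^2, since 4 ≥ (1 + 1/r)^2 for all r ≥ 4.
Combining, 2·4^(r + 1) ≥ 15(r+1)^2.
By induction, the statement is established for all n ≥ 4.
Hence the smallest such n_0 is 4.

n_0 = 4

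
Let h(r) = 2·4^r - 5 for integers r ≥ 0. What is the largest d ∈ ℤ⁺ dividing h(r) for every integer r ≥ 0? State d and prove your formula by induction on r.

d = 3

Computing the first values: h(0) = -3 and h(1) = 3; gcd(-3, 3) = 3, so d ≤ 3.
We prove 3 | 2·4^r - 5 for all r ≥ 0 by induction on r.
When r = 0: h(0) = -3 = 3·(-1), so 3 | h(0).
Inductive step: suppose the statement holds for some i ≥ 0, i.e. 3 | h(i). Then
h(i+1) = 2·4^(i+1) - 5 = 4·(2·4^i - 5) + 15 = 4·h(i) + 15. The first term is divisible by 3 by the inductive hypothesis, and 15 is divisible by 3. Hence 3 | h(i+1).
By the principle of mathematical induction, the result holds for all r ≥ 0.
Therefore the largest such d is 3.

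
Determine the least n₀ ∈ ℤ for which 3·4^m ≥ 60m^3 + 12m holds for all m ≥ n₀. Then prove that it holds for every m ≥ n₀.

At m = 6: 12288 < 13032, so the inequality fails and n₀ ≥ 7. We prove 3·4^m ≥ 60m^3 + 12m for all m ≥ 7.
Base step (m = 7): 3·4^m = 49152 and 60m^3 + 12m = 20664, so 49152 ≥ 20664.
Inductive step: suppose the statement holds for some r ≥ 7, so 3·4^r ≥ 60r^3 + 12r.
Then 3·4^(r + 1) = 4·(3·4^r) ≥ 4·(60r^3 + 12r).
Also, for r ≥ 7 we have 4·(60r^3 + 12r) ≥ 60(r+1)^3 + 12(r+1), since 4·(60r^3 + 12r) − (60(r+1)^3 + 12(r+1)) = 180r^3 - 180r^2 - 144r - 72, which is nonnegative for all r ≥ 7.
Combining, 3·4^(r + 1) ≥ 60(r+1)^3 + 12(r+1).
This completes the induction.
Hence the smallest such n₀ is 7.

n₀ = 7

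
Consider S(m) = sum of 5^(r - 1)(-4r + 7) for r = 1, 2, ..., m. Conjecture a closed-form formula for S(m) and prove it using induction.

We claim S(m) = 5^m(-m + 2) - 2 for all m ≥ 1.
When m = 1: S(1) = 3, and the closed form gives 3. They agree.
Inductive step: assume the claim holds for m = r, so S(r) = 5^r(-r + 2) - 2.
Then S(r+1) = S(r) + (5^r(-4r + 3)) = (5^r(-r + 2) - 2) + (5^r(-4r + 3)).
Simplifying, S(r+1) = -5^(r + 1)r + 5^(r + 1) - 2 = 5^(r+1)(-(r+1) + 2) - 2,
which is the closed form with m = r+1.
Hence, by induction on m, the claim holds for every m ≥ 1.

S(m) = 5^m(-m + 2) - 2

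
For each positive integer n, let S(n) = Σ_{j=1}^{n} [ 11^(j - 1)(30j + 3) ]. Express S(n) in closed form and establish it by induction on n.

We claim S(n) = 3·11^n·n for all n ≥ 1.
When n = 1: S(1) = 33, and the closed form gives 33. They agree.
For the inductive step, assume it holds for an arbitrary j ≥ 1, so S(j) = 3·11^j·j.
Then S(j+1) = S(j) + (11^j(30j + 33)) = (3·11^j·j) + (11^j(30j + 33)).
Simplifying, S(j+1) = 33·11^j(j + 1) = 3·11^(j+1)·(j+1),
which is the closed form with n = j+1.
By induction, the statement is established for all n ≥ 1.

S(n) = 3·11^n·n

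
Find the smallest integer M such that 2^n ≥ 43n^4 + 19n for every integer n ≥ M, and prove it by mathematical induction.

At n = 23: 8388608 < 12033600, so the inequality fails and M ≥ 24. We prove 2^n ≥ 43n^4 + 19n for all n ≥ 24.
Base step (n = 24): 2^n = 16777216 and 43n^4 + 19n = 14266824, so 16777216 ≥ 14266824.
For the inductive step, assume it holds for an arbitrary k ≥ 24, so 2^k ≥ 43k^4 + 19k.
Then 2^(k + 1) = 2·(2^k) ≥ 2·(43k^4 + 19k).
Also, for k ≥ 24 we have 2·(43k^4 + 19k) ≥ 43(k+1)^4 + 19(k+1), since 2·(43k^4 + 19k) − (43(k+1)^4 + 19(k+1)) = 43k^4 - 172k^3 - 258k^2 - 153k - 62, which is nonnegative for all k ≥ 24.
Combining, 2^(k + 1) ≥ 43(k+1)^4 + 19(k+1).
By induction, the statement is established for all n ≥ 24.
Hence the smallest such M is 24.

M = 24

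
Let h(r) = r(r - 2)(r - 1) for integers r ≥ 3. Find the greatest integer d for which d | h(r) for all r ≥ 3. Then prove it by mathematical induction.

d = 6

Computing the first values: h(3) = 6 and h(4) = 24; gcd(6, 24) = 6, so d ≤ 6.
We prove 6 | r(r - 2)(r - 1) for all r ≥ 3 by induction on r.
For the base case r = 3: h(3) = 6 = 6·(1), so 6 | h(3).
Suppose the result is true for r = k, i.e. 6 | h(k). Then
h(k+1) − h(k) = (k-1)·k·(k+1) − (k-2)·(k-1)·k = (k-1)·k·[(k+1) − (k-2)] = 3·(k-1)·k. The product of 2 consecutive integers is divisible by (2)! = 2, so h(k+1) − h(k) is divisible by 3·2 = 6. By the inductive hypothesis 6 | h(k), hence 6 | h(k+1).
By the principle of mathematical induction, the result holds for all r ≥ 3.
Therefore the largest such d is 6.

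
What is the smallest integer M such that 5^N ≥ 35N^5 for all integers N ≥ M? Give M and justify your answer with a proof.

M = 10

At N = 9: 1953125 < 2066715, so the inequality fails and M ≥ 10. We prove 5^N ≥ 35N^5 for all N ≥ 10.
When N = 10: 5^N = 9765625 and 35N^5 = 3500000, so 9765625 ≥ 3500000.
For the inductive step, assume it holds for an arbitrary r ≥ 10, so 5^r ≥ 35r^5.
Then 5^(r + 1) = 5·(5^r) ≥ 5·(35r^5).
Also, for r ≥ 10 we have 5·(35r^5) ≥ 35(r+1)^5, since 5 ≥ (1 + 1/r)^5 for all r ≥ 10.
Combining, 5^(r + 1) ≥ 35(r+1)^5.
This completes the induction.
Hence the smallest such M is 10.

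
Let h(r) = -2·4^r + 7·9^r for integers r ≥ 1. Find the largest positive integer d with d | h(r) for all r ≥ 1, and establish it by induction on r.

Computing the first values: h(1) = 55 and h(2) = 535; gcd(55, 535) = 5, so d ≤ 5.
We prove 5 | -2·4^r + 7·9^r for all r ≥ 1 by induction on r.
When r = 1: h(1) = 55 = 5·(11), so 5 | h(1).
Suppose the result is true for r = j, i.e. 5 | h(j). Then
h(j+1) − 9·h(j) = (-2·4^(j+1) + 7·9^(j+1)) − 9·(-2·4^j + 7·9^j) = (-2)·4^j·(4 − 9) = (10)·4^j. Since 5 | h(j) by the inductive hypothesis, 5 | 9·h(j); and 5 | 10 since 10 = 5·2. Therefore 5 | h(j+1).
Hence, by induction on r, the claim holds for every r ≥ 1.
Therefore the largest such d is 5.

d = 5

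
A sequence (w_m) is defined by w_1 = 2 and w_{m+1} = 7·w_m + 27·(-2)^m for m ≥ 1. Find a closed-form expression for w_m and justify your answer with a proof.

Computing the first terms: w_1 = 2, w_2 = -40, w_3 = -172. This suggests w_m = -3(-2)^m - 4·7^(m - 1).
When m = 1: the formula gives 2 = 2 = w_1.
Inductive step: suppose the statement holds for some j ≥ 1, so w_j = -3(-2)^j - 4·7^(j - 1).
Then w_{j+1} = 7·w_j + 27·(-2)^j = 7·(-3(-2)^j - 4·7^(j - 1)) + 27·(-2)^j = -3(-2)^(j + 1) - 4·7^j = -3(-2)^(j+1) - 4·7^((j+1) - 1),
which is the claimed formula at m = j+1.
This completes the induction.

w_m = -3(-2)^m - 4·7^(m - 1)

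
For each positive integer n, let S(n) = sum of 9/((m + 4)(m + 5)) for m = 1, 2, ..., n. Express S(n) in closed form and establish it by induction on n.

S(n) = 9n/(5(n + 5))

We claim S(n) = 9n/(5(n + 5)) for all n ≥ 1.
Base case (n = 1): S(1) = 3/10, and the closed form gives 3/10. They agree.
Inductive step: assume the claim holds for n = m, so S(m) = 9m/(5(m + 5)).
Then S(m+1) = S(m) + (9/((m + 5)(m + 6))) = (9m/(5(m + 5))) + (9/((m + 5)(m + 6))).
Simplifying, S(m+1) = 9(m + 1)/(5(m + 6)) = 9(m+1)/(5((m+1) + 5)),
which is the closed form with n = m+1.
By induction, the statement is established for all n ≥ 1.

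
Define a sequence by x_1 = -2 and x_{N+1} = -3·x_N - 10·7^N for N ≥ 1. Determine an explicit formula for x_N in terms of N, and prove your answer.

Computing the first terms: x_1 = -2, x_2 = -64, x_3 = -298. This suggests x_N = 5(-3)^(N - 1) - 7^N.
When N = 1: the formula gives -2 = -2 = x_1.
For the inductive step, assume it holds for an arbitrary m ≥ 1, so x_m = 5(-3)^(m - 1) - 7^m.
Then x_{m+1} = -3·x_m - 10·7^m = -3·(5(-3)^(m - 1) - 7^m) - 10·7^m = 5(-3)^m - 7^(m + 1) = 5(-3)^((m+1) - 1) - 7^(m+1),
which is the claimed formula at N = m+1.
By induction, the statement is established for all N ≥ 1.

x_N = 5(-3)^(N - 1) - 7^N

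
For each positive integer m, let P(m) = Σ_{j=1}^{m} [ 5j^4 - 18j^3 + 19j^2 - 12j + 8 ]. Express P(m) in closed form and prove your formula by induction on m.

We claim P(m) = m(m^4 - 2m^3 - m^2 - m + 5) for all m ≥ 1.
For the base case m = 1: P(1) = 2, and the closed form gives 2. They agree.
Inductive step: suppose the statement holds for some j ≥ 1, so P(j) = j(j^4 - 2j^3 - j^2 - j + 5).
Then P(j+1) = P(j) + (5j^4 + 2j^3 - 5j^2 - 8j + 2) = (j(j^4 - 2j^3 - j^2 - j + 5)) + (5j^4 + 2j^3 - 5j^2 - 8j + 2).
Simplifying, P(j+1) = (j + 1)(j^4 + 2j^3 - j^2 - 5j + 2) = (j+1)((j+1)^4 - 2(j+1)^3 - (j+1)^2 - (j+1) + 5),
which is the closed form with m = j+1.
This completes the induction.

P(m) = m(m^4 - 2m^3 - m^2 - m + 5)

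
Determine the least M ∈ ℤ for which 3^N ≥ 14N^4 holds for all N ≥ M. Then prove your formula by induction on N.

At N = 11: 177147 < 204974, so the inequality fails and M ≥ 12. We prove 3^N ≥ 14N^4 for all N ≥ 12.
Base case (N = 12): 3^N = 531441 and 14N^4 = 290304, so 531441 ≥ 290304.
Suppose the result is true for N = r, so 3^r ≥ 14r^4.
Then 3^(r + 1) = 3·(3^r) ≥ 3·(14r^4).
Also, for r ≥ 12 we have 3·(14r^4) ≥ 14(r+1)^4, since 3 ≥ (1 + 1/r)^4 for all r ≥ 12.
Combining, 3^(r + 1) ≥ 14(r+1)^4.
This completes the induction.
Hence the smallest such M is 12.

M = 12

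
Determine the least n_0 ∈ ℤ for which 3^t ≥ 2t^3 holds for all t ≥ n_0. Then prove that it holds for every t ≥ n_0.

n_0 = 6

At t = 5: 243 < 250, so the inequality fails and n_0 ≥ 6. We prove 3^t ≥ 2t^3 for all t ≥ 6.
When t = 6: 3^t = 729 and 2t^3 = 432, so 729 ≥ 432.
Suppose the result is true for t = m, so 3^m ≥ 2m^3.
Then 3^(m + 1) = 3·(3^m) ≥ 3·(2m^3).
Also, for m ≥ 6 we have 3·(2m^3) ≥ 2(m+1)^3, since 3 ≥ (1 + 1/m)^3 for all m ≥ 6.
Combining, 3^(m + 1) ≥ 2(m+1)^3.
By induction, the statement is established for all t ≥ 6.
Hence the smallest such n_0 is 6.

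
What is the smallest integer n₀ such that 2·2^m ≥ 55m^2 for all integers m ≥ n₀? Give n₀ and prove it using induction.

n₀ = 12

At m = 11: 4096 < 6655, so the inequality fails and n₀ ≥ 12. We prove 2·2^m ≥ 55m^2 for all m ≥ 12.
Base step (m = 12): 2·2^m = 8192 and 55m^2 = 7920, so 8192 ≥ 7920.
Suppose the result is true for m = r, so 2·2^r ≥ 55r^2.
Then 2·2^(r + 1) = 2·(2·2^r) ≥ 2·(55r^2).
Also, for r ≥ 12 we have 2·(55r^2) ≥ 55(r+1)^2, since 2 ≥ (1 + 1/r)^2 for all r ≥ 12.
Combining, 2·2^(r + 1) ≥ 55(r+1)^2.
By induction, the statement is established for all m ≥ 12.
Hence the smallest such n₀ is 12.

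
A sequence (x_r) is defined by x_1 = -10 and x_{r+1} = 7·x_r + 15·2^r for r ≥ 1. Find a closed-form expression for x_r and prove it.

Computing the first terms: x_1 = -10, x_2 = -40, x_3 = -220. This suggests x_r = -3·2^r - 4·7^(r - 1).
Base case (r = 1): the formula gives -10 = -10 = x_1.
Inductive step: assume the claim holds for r = p, so x_p = -3·2^p - 4·7^(p - 1).
Then x_{p+1} = 7·x_p + 15·2^p = 7·(-3·2^p - 4·7^(p - 1)) + 15·2^p = -3·2^(p + 1) - 4·7^p = -3·2^(p+1) - 4·7^((p+1) - 1),
which is the claimed formula at r = p+1.
By the principle of mathematical induction, the result holds for all r ≥ 1.

x_r = -3·2^r - 4·7^(r - 1)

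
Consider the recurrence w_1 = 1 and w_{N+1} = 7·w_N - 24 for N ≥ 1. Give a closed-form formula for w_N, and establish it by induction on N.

w_N = -3·7^(N - 1) + 4

Computing the first terms: w_1 = 1, w_2 = -17, w_3 = -143. This suggests w_N = -3·7^(N - 1) + 4.
For the base case N = 1: the formula gives 1 = 1 = w_1.
For the inductive step, assume it holds for an arbitrary k ≥ 1, so w_k = -3·7^(k - 1) + 4.
Then w_{k+1} = 7·w_k - 24 = 7·(-3·7^(k - 1) + 4) - 24 = -3·7^k + 4 = -3·7^((k+1) - 1) + 4,
which is the claimed formula at N = k+1.
This completes the induction.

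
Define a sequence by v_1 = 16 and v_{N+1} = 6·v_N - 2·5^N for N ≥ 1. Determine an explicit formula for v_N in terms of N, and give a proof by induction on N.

v_N = 2·5^N + 6^N

Computing the first terms: v_1 = 16, v_2 = 86, v_3 = 466. This suggests v_N = 2·5^N + 6^N.
Base case (N = 1): the formula gives 16 = 16 = v_1.
Suppose the result is true for N = k, so v_k = 2·5^k + 6^k.
Then v_{k+1} = 6·v_k - 2·5^k = 6·(2·5^k + 6^k) - 2·5^k = 2·5^(k + 1) + 6^(k + 1),
which is the claimed formula at N = k+1.
Hence, by induction on N, the claim holds for every N ≥ 1.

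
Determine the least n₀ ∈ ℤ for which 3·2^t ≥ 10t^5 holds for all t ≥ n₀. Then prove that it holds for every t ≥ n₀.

At t = 24: 50331648 < 79626240, so the inequality fails and n₀ ≥ 25. We prove 3·2^t ≥ 10t^5 for all t ≥ 25.
Base step (t = 25): 3·2^t = 100663296 and 10t^5 = 97656250, so 100663296 ≥ 97656250.
Inductive step: assume the claim holds for t = r, so 3·2^r ≥ 10r^5.
Then 3·2^(r + 1) = 2·(3·2^r) ≥ 2·(10r^5).
Also, for r ≥ 25 we have 2·(10r^5) ≥ 10(r+1)^5, since 2 ≥ (1 + 1/r)^5 for all r ≥ 25.
Combining, 3·2^(r + 1) ≥ 10(r+1)^5.
By the principle of mathematical induction, the result holds for all t ≥ 25.
Hence the smallest such n₀ is 25.

n₀ = 25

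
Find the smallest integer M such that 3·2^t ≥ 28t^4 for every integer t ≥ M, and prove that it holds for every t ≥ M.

At t = 20: 3145728 < 4480000, so the inequality fails and M ≥ 21. We prove 3·2^t ≥ 28t^4 for all t ≥ 21.
Base case (t = 21): 3·2^t = 6291456 and 28t^4 = 5445468, so 6291456 ≥ 5445468.
Inductive step: assume the claim holds for t = r, so 3·2^r ≥ 28r^4.
Then 3·2^(r + 1) = 2·(3·2^r) ≥ 2·(28r^4).
Also, for r ≥ 21 we have 2·(28r^4) ≥ 28(r+1)^4, since 2 ≥ (1 + 1/r)^4 for all r ≥ 21.
Combining, 3·2^(r + 1) ≥ 28(r+1)^4.
This completes the induction.
Hence the smallest such M is 21.

M = 21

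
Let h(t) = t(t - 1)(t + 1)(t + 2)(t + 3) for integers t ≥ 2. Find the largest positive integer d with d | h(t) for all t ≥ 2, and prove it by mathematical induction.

Computing the first values: h(2) = 120 and h(3) = 720; gcd(120, 720) = 120, so d ≤ 120.
We prove 120 | t(t - 1)(t + 1)(t + 2)(t + 3) for all t ≥ 2 by induction on t.
For the base case t = 2: h(2) = 120 = 120·(1), so 120 | h(2).
Inductive step: suppose the statement holds for some r ≥ 2, i.e. 120 | h(r). Then
h(r+1) − h(r) = r·(r+1)·(r+2)·(r+3)·(r+4) − (r-1)·r·(r+1)·(r+2)·(r+3) = r·(r+1)·(r+2)·(r+3)·[(r+4) − (r-1)] = 5·r·(r+1)·(r+2)·(r+3). The product of 4 consecutive integers is divisible by (4)! = 24, so h(r+1) − h(r) is divisible by 5·24 = 120. By the inductive hypothesis 120 | h(r), hence 120 | h(r+1).
This completes the induction.
Therefore the largest such d is 120.

d = 120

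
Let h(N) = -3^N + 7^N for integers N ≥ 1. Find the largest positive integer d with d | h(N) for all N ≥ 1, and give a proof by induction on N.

d = 4

Computing the first values: h(1) = 4 and h(2) = 40; gcd(4, 40) = 4, so d ≤ 4.
We prove 4 | -3^N + 7^N for all N ≥ 1 by induction on N.
Base step (N = 1): h(1) = 4 = 4·(1), so 4 | h(1).
Inductive step: assume the claim holds for N = k, i.e. 4 | h(k). Then
7^{k+1} − 3^{k+1} = 7·7^k − 3·3^k = 7·(7^k − 3^k) + (4)·3^k. The first term is divisible by 4 by the inductive hypothesis, and the second term (4)·3^k is divisible by 4 since 4 | 4. Hence 4 | h(k+1).
Hence, by induction on N, the claim holds for every N ≥ 1.
Therefore the largest such d is 4.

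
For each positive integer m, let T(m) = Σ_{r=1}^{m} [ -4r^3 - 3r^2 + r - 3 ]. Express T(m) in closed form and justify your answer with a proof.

We claim T(m) = -m(m^3 + 3m^2 + 2m + 3) for all m ≥ 1.
Base step (m = 1): T(1) = -9, and the closed form gives -9. They agree.
Suppose the result is true for m = r, so T(r) = r(-r^3 - 3r^2 - 2r - 3).
Then T(r+1) = T(r) + (r - 4(r + 1)^3 - 3(r + 1)^2 - 2) = (r(-r^3 - 3r^2 - 2r - 3)) + (r - 4(r + 1)^3 - 3(r + 1)^2 - 2).
Simplifying, T(r+1) = -(r + 1)(r^3 + 6r^2 + 11r + 9) = -(r+1)((r+1)^3 + 3(r+1)^2 + 2(r+1) + 3),
which is the closed form with m = r+1.
This completes the induction.

T(m) = -m(m^3 + 3m^2 + 2m + 3)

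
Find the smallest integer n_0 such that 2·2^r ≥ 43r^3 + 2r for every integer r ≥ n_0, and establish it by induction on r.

At r = 16: 131072 < 176160, so the inequality fails and n_0 ≥ 17. We prove 2·2^r ≥ 43r^3 + 2r for all r ≥ 17.
Base step (r = 17): 2·2^r = 262144 and 43r^3 + 2r = 211293, so 262144 ≥ 211293.
Inductive step: assume the claim holds for r = m, so 2·2^m ≥ 43m^3 + 2m.
Then 2·2^(m + 1) = 2·(2·2^m) ≥ 2·(43m^3 + 2m).
Also, for m ≥ 17 we have 2·(43m^3 + 2m) ≥ 43(m+1)^3 + 2(m+1), since 2·(43m^3 + 2m) − (43(m+1)^3 + 2(m+1)) = 43m^3 - 129m^2 - 127m - 45, which is nonnegative for all m ≥ 17.
Combining, 2·2^(m + 1) ≥ 43(m+1)^3 + 2(m+1).
By induction, the statement is established for all r ≥ 17.
Hence the smallest such n_0 is 17.

n_0 = 17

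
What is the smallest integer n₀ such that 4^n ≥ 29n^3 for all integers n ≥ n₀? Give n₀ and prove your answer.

At n = 6: 4096 < 6264, so the inequality fails and n₀ ≥ 7. We prove 4^n ≥ 29n^3 for all n ≥ 7.
For the base case n = 7: 4^n = 16384 and 29n^3 = 9947, so 16384 ≥ 9947.
Suppose the result is true for n = j, so 4^j ≥ 29j^3.
Then 4^(j + 1) = 4·(4^j) ≥ 4·(29j^3).
Also, for j ≥ 7 we have 4·(29j^3) ≥ 29(j+1)^3, since 4 ≥ (1 + 1/j)^3 for all j ≥ 7.
Combining, 4^(j + 1) ≥ 29(j+1)^3.
Hence, by induction on n, the claim holds for every n ≥ 7.
Hence the smallest such n₀ is 7.

n₀ = 7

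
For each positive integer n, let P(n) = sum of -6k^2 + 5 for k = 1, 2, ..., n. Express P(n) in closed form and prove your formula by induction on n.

P(n) = -n(2n^2 + 3n - 4)

We claim P(n) = -n(2n^2 + 3n - 4) for all n ≥ 1.
For the base case n = 1: P(1) = -1, and the closed form gives -1. They agree.
Inductive step: suppose the statement holds for some k ≥ 1, so P(k) = k(-2k^2 - 3k + 4).
Then P(k+1) = P(k) + (-6(k + 1)^2 + 5) = (k(-2k^2 - 3k + 4)) + (-6(k + 1)^2 + 5).
Simplifying, P(k+1) = -(k + 1)(2k^2 + 7k + 1) = -(k+1)(2(k+1)^2 + 3(k+1) - 4),
which is the closed form with n = k+1.
This completes the induction.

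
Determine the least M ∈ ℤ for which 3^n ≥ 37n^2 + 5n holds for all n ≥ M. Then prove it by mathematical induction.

At n = 6: 729 < 1362, so the inequality fails and M ≥ 7. We prove 3^n ≥ 37n^2 + 5n for all n ≥ 7.
Base step (n = 7): 3^n = 2187 and 37n^2 + 5n = 1848, so 2187 ≥ 1848.
Inductive step: assume the claim holds for n = m, so 3^m ≥ 37m^2 + 5m.
Then 3^(m + 1) = 3·(3^m) ≥ 3·(37m^2 + 5m).
Also, for m ≥ 7 we have 3·(37m^2 + 5m) ≥ 37(m+1)^2 + 5(m+1), since 3·(37m^2 + 5m) − (37(m+1)^2 + 5(m+1)) = 74m^2 - 64m - 42, which is nonnegative for all m ≥ 7.
Combining, 3^(m + 1) ≥ 37(m+1)^2 + 5(m+1).
Hence, by induction on n, the claim holds for every n ≥ 7.
Hence the smallest such M is 7.

M = 7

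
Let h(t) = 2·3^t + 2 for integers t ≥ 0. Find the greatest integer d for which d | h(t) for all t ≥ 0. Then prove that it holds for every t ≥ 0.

Computing the first values: h(0) = 4 and h(1) = 8; gcd(4, 8) = 4, so d ≤ 4.
We prove 4 | 2·3^t + 2 for all t ≥ 0 by induction on t.
For the base case t = 0: h(0) = 4 = 4·(1), so 4 | h(0).
Suppose the result is true for t = k, i.e. 4 | h(k). Then
h(k+1) = 2·3^(k+1) + 2 = 3·(2·3^k + 2) - 4 = 3·h(k) - 4. The first term is divisible by 4 by the inductive hypothesis, and -4 is divisible by 4. Hence 4 | h(k+1).
Hence, by induction on t, the claim holds for every t ≥ 0.
Therefore the largest such d is 4.

d = 4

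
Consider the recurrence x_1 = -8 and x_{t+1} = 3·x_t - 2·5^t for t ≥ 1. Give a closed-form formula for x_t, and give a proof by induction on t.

Computing the first terms: x_1 = -8, x_2 = -34, x_3 = -152. This suggests x_t = -3^t - 5^t.
Base step (t = 1): the formula gives -8 = -8 = x_1.
For the inductive step, assume it holds for an arbitrary p ≥ 1, so x_p = -3^p - 5^p.
Then x_{p+1} = 3·x_p - 2·5^p = 3·(-3^p - 5^p) - 2·5^p = -3^(p + 1) - 5^(p + 1),
which is the claimed formula at t = p+1.
This completes the induction.

x_t = -3^t - 5^t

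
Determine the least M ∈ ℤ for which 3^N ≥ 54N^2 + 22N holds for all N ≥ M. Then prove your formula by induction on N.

At N = 7: 2187 < 2800, so the inequality fails and M ≥ 8. We prove 3^N ≥ 54N^2 + 22N for all N ≥ 8.
For the base case N = 8: 3^N = 6561 and 54N^2 + 22N = 3632, so 6561 ≥ 3632.
For the inductive step, assume it holds for an arbitrary j ≥ 8, so 3^j ≥ 54j^2 + 22j.
Then 3^(j + 1) = 3·(3^j) ≥ 3·(54j^2 + 22j).
Also, for j ≥ 8 we have 3·(54j^2 + 22j) ≥ 54(j+1)^2 + 22(j+1), since 3·(54j^2 + 22j) − (54(j+1)^2 + 22(j+1)) = 108j^2 - 64j - 76, which is nonnegative for all j ≥ 8.
Combining, 3^(j + 1) ≥ 54(j+1)^2 + 22(j+1).
By the principle of mathematical induction, the result holds for all N ≥ 8.
Hence the smallest such M is 8.

M = 8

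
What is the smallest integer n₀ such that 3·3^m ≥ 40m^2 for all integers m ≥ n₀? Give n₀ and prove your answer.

At m = 5: 729 < 1000, so the inequality fails and n₀ ≥ 6. We prove 3·3^m ≥ 40m^2 for all m ≥ 6.
When m = 6: 3·3^m = 2187 and 40m^2 = 1440, so 2187 ≥ 1440.
Inductive step: assume the claim holds for m = j, so 3·3^j ≥ 40j^2.
Then 3·3^(j + 1) = 3·(3·3^j) ≥ 3·(40j^2).
Also, for j ≥ 6 we have 3·(40j^2) ≥ 40(j+1)^2, since 3 ≥ (1 + 1/j)^2 for all j ≥ 6.
Combining, 3·3^(j + 1) ≥ 40(j+1)^2.
Hence, by induction on m, the claim holds for every m ≥ 6.
Hence the smallest such n₀ is 6.

n₀ = 6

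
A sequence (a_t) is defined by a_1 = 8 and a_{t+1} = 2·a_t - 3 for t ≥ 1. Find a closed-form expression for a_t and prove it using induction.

a_t = 5·2^(t - 1) + 3

Computing the first terms: a_1 = 8, a_2 = 13, a_3 = 23. This suggests a_t = 5·2^(t - 1) + 3.
When t = 1: the formula gives 8 = 8 = a_1.
Suppose the result is true for t = j, so a_j = 5·2^(j - 1) + 3.
Then a_{j+1} = 2·a_j - 3 = 2·(5·2^(j - 1) + 3) - 3 = 5·2^j + 3 = 5·2^((j+1) - 1) + 3,
which is the claimed formula at t = j+1.
This completes the induction.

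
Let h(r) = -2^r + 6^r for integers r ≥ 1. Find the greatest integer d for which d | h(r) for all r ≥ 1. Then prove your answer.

Computing the first values: h(1) = 4 and h(2) = 32; gcd(4, 32) = 4, so d ≤ 4.
We prove 4 | -2^r + 6^r for all r ≥ 1 by induction on r.
Base case (r = 1): h(1) = 4 = 4·(1), so 4 | h(1).
Inductive step: assume the claim holds for r = j, i.e. 4 | h(j). Then
6^{j+1} − 2^{j+1} = 6·6^j − 2·2^j = 6·(6^j − 2^j) + (4)·2^j. The first term is divisible by 4 by the inductive hypothesis, and the second term (4)·2^j is divisible by 4 since 4 | 4. Hence 4 | h(j+1).
Hence, by induction on r, the claim holds for every r ≥ 1.
Therefore the largest such d is 4.

d = 4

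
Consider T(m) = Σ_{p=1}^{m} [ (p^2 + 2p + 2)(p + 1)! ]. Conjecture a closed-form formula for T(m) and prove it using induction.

T(m) = (m + 1)(m + 2)! - 2

We claim T(m) = (m + 1)(m + 2)! - 2 for all m ≥ 1.
Base case (m = 1): T(1) = 10, and the closed form gives 10. They agree.
Inductive step: assume the claim holds for m = p, so T(p) = (p + 1)(p + 2)! - 2.
Then T(p+1) = T(p) + ((p^2 + 4p + 5)(p + 2)!) = ((p + 1)(p + 2)! - 2) + ((p^2 + 4p + 5)(p + 2)!).
Simplifying, T(p+1) = ((p+1) + 1)((p+1) + 2)! - 2,
which is the closed form with m = p+1.
This completes the induction.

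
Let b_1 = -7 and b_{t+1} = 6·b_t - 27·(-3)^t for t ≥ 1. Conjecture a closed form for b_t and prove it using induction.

b_t = -(-3)^(t + 1) + 2·6^(t - 1)

Computing the first terms: b_1 = -7, b_2 = 39, b_3 = -9. This suggests b_t = -(-3)^(t + 1) + 2·6^(t - 1).
When t = 1: the formula gives -7 = -7 = b_1.
Inductive step: assume the claim holds for t = i, so b_i = -(-3)^(i + 1) + 2·6^(i - 1).
Then b_{i+1} = 6·b_i - 27·(-3)^i = 6·(-(-3)^(i + 1) + 2·6^(i - 1)) - 27·(-3)^i = -(-3)^(i + 2) + 2·6^i = -(-3)^((i+1) + 1) + 2·6^((i+1) - 1),
which is the claimed formula at t = i+1.
By induction, the statement is established for all t ≥ 1.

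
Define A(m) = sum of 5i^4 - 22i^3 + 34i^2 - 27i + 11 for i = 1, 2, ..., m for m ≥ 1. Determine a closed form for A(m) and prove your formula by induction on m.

A(m) = m(m^4 - 3m^3 + 2m^2 - 2m + 3)

We claim A(m) = m(m^4 - 3m^3 + 2m^2 - 2m + 3) for all m ≥ 1.
Base step (m = 1): A(1) = 1, and the closed form gives 1. They agree.
For the inductive step, assume it holds for an arbitrary i ≥ 1, so A(i) = i(i^4 - 3i^3 + 2i^2 - 2i + 3).
Then A(i+1) = A(i) + (5i^4 - 2i^3 - 2i^2 - 5i + 1) = (i(i^4 - 3i^3 + 2i^2 - 2i + 3)) + (5i^4 - 2i^3 - 2i^2 - 5i + 1).
Simplifying, A(i+1) = (i + 1)(i^4 + i^3 - i^2 - 3i + 1) = (i+1)((i+1)^4 - 3(i+1)^3 + 2(i+1)^2 - 2(i+1) + 3),
which is the closed form with m = i+1.
By induction, the statement is established for all m ≥ 1.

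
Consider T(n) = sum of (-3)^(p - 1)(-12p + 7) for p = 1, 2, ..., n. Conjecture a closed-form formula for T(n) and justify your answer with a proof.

We claim T(n) = (-3)^n(3n - 1) + 1 for all n ≥ 1.
For the base case n = 1: T(1) = -5, and the closed form gives -5. They agree.
Suppose the result is true for n = p, so T(p) = (-3)^p(3p - 1) + 1.
Then T(p+1) = T(p) + ((-3)^p(-12p - 5)) = ((-3)^p(3p - 1) + 1) + ((-3)^p(-12p - 5)).
Simplifying, T(p+1) = -9(-3)^p·p - 6(-3)^p + 1 = (-3)^(p+1)(3(p+1) - 1) + 1,
which is the closed form with n = p+1.
By induction, the statement is established for all n ≥ 1.

T(n) = (-3)^n(3n - 1) + 1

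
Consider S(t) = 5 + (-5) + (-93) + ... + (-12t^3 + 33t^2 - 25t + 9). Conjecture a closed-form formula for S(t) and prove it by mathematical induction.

S(t) = -t(t - 2)(3t^2 + t + 1)

We claim S(t) = -t(t - 2)(3t^2 + t + 1) for all t ≥ 1.
Base step (t = 1): S(1) = 5, and the closed form gives 5. They agree.
Inductive step: suppose the statement holds for some r ≥ 1, so S(r) = r(-3r^3 + 5r^2 + r + 2).
Then S(r+1) = S(r) + (-12r^3 - 3r^2 + 5r + 5) = (r(-3r^3 + 5r^2 + r + 2)) + (-12r^3 - 3r^2 + 5r + 5).
Simplifying, S(r+1) = -(r - 1)(r + 1)(3r^2 + 7r + 5) = -(r+1)((r+1) - 2)(3(r+1)^2 + (r+1) + 1),
which is the closed form with t = r+1.
By the principle of mathematical induction, the result holds for all t ≥ 1.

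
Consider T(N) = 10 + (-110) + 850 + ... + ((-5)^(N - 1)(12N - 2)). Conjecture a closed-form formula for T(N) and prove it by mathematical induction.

T(N) = -2(-5)^N·N

We claim T(N) = -2(-5)^N·N for all N ≥ 1.
Base step (N = 1): T(1) = 10, and the closed form gives 10. They agree.
Suppose the result is true for N = k, so T(k) = -2(-5)^k·k.
Then T(k+1) = T(k) + ((-5)^k(12k + 10)) = (-2(-5)^k·k) + ((-5)^k(12k + 10)).
Simplifying, T(k+1) = 10(-5)^k(k + 1) = -2(-5)^(k+1)·(k+1),
which is the closed form with N = k+1.
Hence, by induction on N, the claim holds for every N ≥ 1.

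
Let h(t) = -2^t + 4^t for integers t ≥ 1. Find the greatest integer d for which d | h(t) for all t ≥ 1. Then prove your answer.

Computing the first values: h(1) = 2 and h(2) = 12; gcd(2, 12) = 2, so d ≤ 2.
We prove 2 | -2^t + 4^t for all t ≥ 1 by induction on t.
When t = 1: h(1) = 2 = 2·(1), so 2 | h(1).
Inductive step: suppose the statement holds for some j ≥ 1, i.e. 2 | h(j). Then
4^{j+1} − 2^{j+1} = 4·4^j − 2·2^j = 4·(4^j − 2^j) + (2)·2^j. The first term is divisible by 2 by the inductive hypothesis, and the second term (2)·2^j is divisible by 2 since 2 | 2. Hence 2 | h(j+1).
By induction, the statement is established for all t ≥ 1.
Therefore the largest such d is 2.

d = 2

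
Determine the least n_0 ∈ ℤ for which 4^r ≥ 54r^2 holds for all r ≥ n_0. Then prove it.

At r = 5: 1024 < 1350, so the inequality fails and n_0 ≥ 6. We prove 4^r ≥ 54r^2 for all r ≥ 6.
Base case (r = 6): 4^r = 4096 and 54r^2 = 1944, so 4096 ≥ 1944.
Inductive step: suppose the statement holds for some k ≥ 6, so 4^k ≥ 54k^2.
Then 4^(k + 1) = 4·(4^k) ≥ 4·(54k^2).
Also, for k ≥ 6 we have 4·(54k^2) ≥ 54(k+1)^2, since 4 ≥ (1 + 1/k)^2 for all k ≥ 6.
Combining, 4^(k + 1) ≥ 54(k+1)^2.
Hence, by induction on r, the claim holds for every r ≥ 6.
Hence the smallest such n_0 is 6.

n_0 = 6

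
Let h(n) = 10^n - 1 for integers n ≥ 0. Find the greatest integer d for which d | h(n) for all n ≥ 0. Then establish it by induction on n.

d = 9

Computing the first values: h(0) = 0 and h(1) = 9; gcd(0, 9) = 9, so d ≤ 9.
We prove 9 | 10^n - 1 for all n ≥ 0 by induction on n.
Base case (n = 0): h(0) = 0 = 9·(0), so 9 | h(0).
Inductive step: suppose the statement holds for some p ≥ 0, i.e. 9 | h(p). Then
h(p+1) = 10^(p+1) - 1 = 10·(10^p - 1) + 9 = 10·h(p) + 9. The first term is divisible by 9 by the inductive hypothesis, and 9 is divisible by 9. Hence 9 | h(p+1).
Hence, by induction on n, the claim holds for every n ≥ 0.
Therefore the largest such d is 9.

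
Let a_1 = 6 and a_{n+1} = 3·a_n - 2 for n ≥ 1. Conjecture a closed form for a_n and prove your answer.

Computing the first terms: a_1 = 6, a_2 = 16, a_3 = 46. This suggests a_n = 5·3^(n - 1) + 1.
When n = 1: the formula gives 6 = 6 = a_1.
Inductive step: assume the claim holds for n = m, so a_m = 5·3^(m - 1) + 1.
Then a_{m+1} = 3·a_m - 2 = 3·(5·3^(m - 1) + 1) - 2 = 5·3^m + 1 = 5·3^((m+1) - 1) + 1,
which is the claimed formula at n = m+1.
By induction, the statement is established for all n ≥ 1.

a_n = 5·3^(n - 1) + 1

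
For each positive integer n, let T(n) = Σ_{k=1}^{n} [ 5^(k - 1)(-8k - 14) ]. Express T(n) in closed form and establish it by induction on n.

We claim T(n) = -5^n(2n + 3) + 3 for all n ≥ 1.
When n = 1: T(1) = -22, and the closed form gives -22. They agree.
Inductive step: assume the claim holds for n = k, so T(k) = -5^k(2k + 3) + 3.
Then T(k+1) = T(k) + (5^k(-8k - 22)) = (-5^k(2k + 3) + 3) + (5^k(-8k - 22)).
Simplifying, T(k+1) = -10·5^k·k - 25·5^k + 3 = -5^(k+1)(2(k+1) + 3) + 3,
which is the closed form with n = k+1.
This completes the induction.

T(n) = -5^n(2n + 3) + 3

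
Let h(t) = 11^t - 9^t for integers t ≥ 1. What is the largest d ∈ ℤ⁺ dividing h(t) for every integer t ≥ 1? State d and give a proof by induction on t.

Computing the first values: h(1) = 2 and h(2) = 40; gcd(2, 40) = 2, so d ≤ 2.
We prove 2 | 11^t - 9^t for all t ≥ 1 by induction on t.
For the base case t = 1: h(1) = 2 = 2·(1), so 2 | h(1).
For the inductive step, assume it holds for an arbitrary p ≥ 1, i.e. 2 | h(p). Then
11^{p+1} − 9^{p+1} = 11·11^p − 9·9^p = 11·(11^p − 9^p) + (2)·9^p. The first term is divisible by 2 by the inductive hypothesis, and the second term (2)·9^p is divisible by 2 since 2 | 2. Hence 2 | h(p+1).
Hence, by induction on t, the claim holds for every t ≥ 1.
Therefore the largest such d is 2.

d = 2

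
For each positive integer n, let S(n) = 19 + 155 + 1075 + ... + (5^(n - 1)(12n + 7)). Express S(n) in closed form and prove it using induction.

S(n) = 5^n(3n + 1) - 1

We claim S(n) = 5^n(3n + 1) - 1 for all n ≥ 1.
Base case (n = 1): S(1) = 19, and the closed form gives 19. They agree.
Suppose the result is true for n = p, so S(p) = 5^p(3p + 1) - 1.
Then S(p+1) = S(p) + (5^p(12p + 19)) = (5^p(3p + 1) - 1) + (5^p(12p + 19)).
Simplifying, S(p+1) = 15·5^p·p + 20·5^p - 1 = 5^(p+1)(3(p+1) + 1) - 1,
which is the closed form with n = p+1.
This completes the induction.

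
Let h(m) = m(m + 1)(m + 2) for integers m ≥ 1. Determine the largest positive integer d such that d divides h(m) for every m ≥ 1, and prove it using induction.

d = 6

Computing the first values: h(1) = 6 and h(2) = 24; gcd(6, 24) = 6, so d ≤ 6.
We prove 6 | m(m + 1)(m + 2) for all m ≥ 1 by induction on m.
Base step (m = 1): h(1) = 6 = 6·(1), so 6 | h(1).
For the inductive step, assume it holds for an arbitrary i ≥ 1, i.e. 6 | h(i). Then
h(i+1) − h(i) = (i+1)·(i+2)·(i+3) − i·(i+1)·(i+2) = (i+1)·(i+2)·[(i+3) − i] = 3·(i+1)·(i+2). The product of 2 consecutive integers is divisible by (2)! = 2, so h(i+1) − h(i) is divisible by 3·2 = 6. By the inductive hypothesis 6 | h(i), hence 6 | h(i+1).
This completes the induction.
Therefore the largest such d is 6.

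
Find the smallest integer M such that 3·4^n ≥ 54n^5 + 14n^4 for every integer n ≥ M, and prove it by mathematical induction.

M = 11

At n = 10: 3145728 < 5540000, so the inequality fails and M ≥ 11. We prove 3·4^n ≥ 54n^5 + 14n^4 for all n ≥ 11.
For the base case n = 11: 3·4^n = 12582912 and 54n^5 + 14n^4 = 8901728, so 12582912 ≥ 8901728.
Suppose the result is true for n = p, so 3·4^p ≥ 54p^5 + 14p^4.
Then 3·4^(p + 1) = 4·(3·4^p) ≥ 4·(54p^5 + 14p^4).
Also, for p ≥ 11 we have 4·(54p^5 + 14p^4) ≥ 54(p+1)^5 + 14(p+1)^4, since 4·(54p^5 + 14p^4) − (54(p+1)^5 + 14(p+1)^4) = 162p^5 - 228p^4 - 596p^3 - 624p^2 - 326p - 68, which is nonnegative for all p ≥ 11.
Combining, 3·4^(p + 1) ≥ 54(p+1)^5 + 14(p+1)^4.
By induction, the statement is established for all n ≥ 11.
Hence the smallest such M is 11.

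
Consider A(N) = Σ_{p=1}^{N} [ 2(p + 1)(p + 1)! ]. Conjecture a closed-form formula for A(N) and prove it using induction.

A(N) = 2(N + 2)! - 4

We claim A(N) = 2(N + 2)! - 4 for all N ≥ 1.
For the base case N = 1: A(1) = 8, and the closed form gives 8. They agree.
Inductive step: suppose the statement holds for some p ≥ 1, so A(p) = 2(p + 2)! - 4.
Then A(p+1) = A(p) + (2(p + 2)(p + 2)!) = (2(p + 2)! - 4) + (2(p + 2)(p + 2)!).
Simplifying, A(p+1) = 2((p+1) + 2)! - 4,
which is the closed form with N = p+1.
By induction, the statement is established for all N ≥ 1.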